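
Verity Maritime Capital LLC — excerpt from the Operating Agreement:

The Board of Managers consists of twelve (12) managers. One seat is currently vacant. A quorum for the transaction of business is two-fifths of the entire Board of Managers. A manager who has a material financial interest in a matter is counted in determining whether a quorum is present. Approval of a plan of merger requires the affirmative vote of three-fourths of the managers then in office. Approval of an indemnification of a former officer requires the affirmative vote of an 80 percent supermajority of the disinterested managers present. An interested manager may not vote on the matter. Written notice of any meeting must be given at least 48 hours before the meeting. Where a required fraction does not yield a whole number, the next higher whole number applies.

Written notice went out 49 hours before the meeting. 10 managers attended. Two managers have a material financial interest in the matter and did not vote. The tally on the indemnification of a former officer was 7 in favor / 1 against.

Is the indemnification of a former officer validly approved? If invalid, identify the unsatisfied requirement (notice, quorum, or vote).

Notice: 49 hours given; 48 required (49 ≥ 48). Satisfied.
Quorum: 10 present (interested managers count toward quorum); quorum is 5. Satisfied.
Vote: the indemnification of a former officer requires four-fifths of the disinterested managers present (10 − 2 = 8). 4/5 of 8 = 6.40, rounded up to 7, so 7 affirmative votes are needed; 7 voted in favor. Satisfied.

Valid — all requirements satisfied.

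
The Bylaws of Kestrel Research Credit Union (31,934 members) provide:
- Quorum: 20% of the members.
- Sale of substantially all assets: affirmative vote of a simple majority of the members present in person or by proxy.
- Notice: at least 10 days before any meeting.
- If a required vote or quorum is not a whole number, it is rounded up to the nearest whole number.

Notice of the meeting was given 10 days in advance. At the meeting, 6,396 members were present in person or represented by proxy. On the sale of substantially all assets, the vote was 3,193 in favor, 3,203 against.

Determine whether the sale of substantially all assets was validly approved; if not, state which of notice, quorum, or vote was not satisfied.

Notice: 10 days given; 10 required. Satisfied.
Quorum: 20% of 31,934 = 6,386.80, rounded up to 6,387; 6,396 present. Satisfied.
Vote: requires a majority of those present (6,396); a majority of 6396 is 3199, so 3,199 needed; 3,193 in favor. Not satisfied.

Invalid — vote requirement not satisfied.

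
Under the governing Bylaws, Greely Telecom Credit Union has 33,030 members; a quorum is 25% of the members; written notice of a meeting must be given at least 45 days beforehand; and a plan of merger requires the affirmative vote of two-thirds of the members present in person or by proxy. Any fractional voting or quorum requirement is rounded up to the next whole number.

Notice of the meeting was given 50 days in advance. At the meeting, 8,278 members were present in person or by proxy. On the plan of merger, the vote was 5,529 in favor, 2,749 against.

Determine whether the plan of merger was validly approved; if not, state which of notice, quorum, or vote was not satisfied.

Notice: 50 days given; 45 required. Satisfied.
Quorum: 25% of 33,030 = 8,257.50, rounded up to 8,258; 8,278 present. Satisfied.
Vote: requires two-thirds of those present (8,278); 2/3 of 8278 = 5518.67, rounded up to 5519, so 5,519 needed; 5,529 in favor. Satisfied.

Valid — all requirements satisfied.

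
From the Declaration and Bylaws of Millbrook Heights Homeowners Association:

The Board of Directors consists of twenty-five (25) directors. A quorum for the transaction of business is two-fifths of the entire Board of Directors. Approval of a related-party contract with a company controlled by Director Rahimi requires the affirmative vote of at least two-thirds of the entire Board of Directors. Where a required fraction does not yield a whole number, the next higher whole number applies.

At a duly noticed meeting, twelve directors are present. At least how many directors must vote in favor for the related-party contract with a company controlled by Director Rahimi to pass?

17

The related-party contract with a company controlled by Director Rahimi requires two-thirds of the entire Board of Directors (25).
2/3 of 25 = 16.67, rounded up to 17.
(Only 12 can vote, so the related-party contract with a company controlled by Director Rahimi cannot pass at this meeting, but the required vote is still 17.)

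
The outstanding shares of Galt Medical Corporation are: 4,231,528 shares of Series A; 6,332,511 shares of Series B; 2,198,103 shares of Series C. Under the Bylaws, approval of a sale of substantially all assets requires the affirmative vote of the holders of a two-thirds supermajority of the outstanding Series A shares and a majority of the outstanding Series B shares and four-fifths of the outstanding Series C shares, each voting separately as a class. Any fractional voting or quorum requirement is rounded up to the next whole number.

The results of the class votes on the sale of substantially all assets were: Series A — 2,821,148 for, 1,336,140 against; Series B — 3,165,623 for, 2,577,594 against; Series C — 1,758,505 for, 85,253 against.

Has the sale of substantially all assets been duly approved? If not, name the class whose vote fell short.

Series A: 2/3 of 4231528 = 2821018.67, rounded up to 2821019; 2,821,019 required, 2,821,148 in favor — approved.
Series B: a majority of 6332511 is 3166256; 3,166,256 required, 3,165,623 in favor — not approved.
Series C: 4/5 of 2198103 = 1758482.40, rounded up to 1758483; 1,758,483 required, 1,758,505 in favor — approved.

Not approved — the Series B shares did not give the required vote.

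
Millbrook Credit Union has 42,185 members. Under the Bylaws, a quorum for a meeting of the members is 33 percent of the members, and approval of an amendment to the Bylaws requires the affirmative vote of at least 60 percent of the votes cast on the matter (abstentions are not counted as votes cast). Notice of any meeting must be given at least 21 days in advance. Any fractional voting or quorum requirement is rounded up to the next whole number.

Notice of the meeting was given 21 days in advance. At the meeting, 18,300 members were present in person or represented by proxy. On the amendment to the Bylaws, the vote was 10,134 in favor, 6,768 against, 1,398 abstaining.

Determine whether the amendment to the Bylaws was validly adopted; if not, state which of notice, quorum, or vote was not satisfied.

Invalid — vote requirement not satisfied.

Notice: 21 days given; 21 required. Satisfied.
Quorum: 33% of 42,185 = 13,921.05, rounded up to 13,922; 18,300 present. Satisfied.
Vote: requires three-fifths of the votes cast (18,300 − 1,398 abstaining = 16,902); 3/5 of 16902 = 10141.20, rounded up to 10142, so 10,142 needed; 10,134 in favor. Not satisfied.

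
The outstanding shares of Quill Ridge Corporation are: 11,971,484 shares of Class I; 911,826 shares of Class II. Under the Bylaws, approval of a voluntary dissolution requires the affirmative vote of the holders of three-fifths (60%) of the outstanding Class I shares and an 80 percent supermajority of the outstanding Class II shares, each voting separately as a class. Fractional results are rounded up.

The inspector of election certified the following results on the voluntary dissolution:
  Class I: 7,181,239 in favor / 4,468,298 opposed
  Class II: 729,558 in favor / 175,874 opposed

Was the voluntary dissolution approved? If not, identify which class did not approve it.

Class I: 3/5 of 11971484 = 7182890.40, rounded up to 7182891; 7,182,891 required, 7,181,239 in favor — not approved.
Class II: 4/5 of 911826 = 729460.80, rounded up to 729461; 729,461 required, 729,558 in favor — approved.

Not approved — the Class I shares did not give the required vote.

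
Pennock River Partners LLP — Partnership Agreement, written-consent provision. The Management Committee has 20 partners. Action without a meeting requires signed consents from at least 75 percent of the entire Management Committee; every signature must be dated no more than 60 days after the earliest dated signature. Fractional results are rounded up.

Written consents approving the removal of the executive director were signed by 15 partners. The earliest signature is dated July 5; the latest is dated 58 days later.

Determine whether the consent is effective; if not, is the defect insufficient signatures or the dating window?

Signatures required: at least 75 percent of 20 — 3/4 of 20 = 15, so 15 needed; 15 signed. Sufficient.
Dating window: the latest signature is 58 days after the earliest; the limit is 60 days. Within the window.

Effective — both the signature and dating-window requirements are satisfied.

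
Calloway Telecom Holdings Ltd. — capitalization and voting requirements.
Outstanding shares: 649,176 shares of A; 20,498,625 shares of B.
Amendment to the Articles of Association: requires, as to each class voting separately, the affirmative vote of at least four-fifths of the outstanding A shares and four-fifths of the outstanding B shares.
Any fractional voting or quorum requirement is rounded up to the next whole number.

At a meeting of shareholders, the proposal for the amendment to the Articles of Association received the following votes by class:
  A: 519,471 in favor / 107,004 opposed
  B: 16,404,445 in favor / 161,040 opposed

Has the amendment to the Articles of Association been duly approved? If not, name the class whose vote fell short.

A: 4/5 of 649176 = 519340.80, rounded up to 519341; 519,341 required, 519,471 in favor — approved.
B: 4/5 of 20498625 = 16398900; 16,398,900 required, 16,404,445 in favor — approved.

Approved — every class gave the required vote.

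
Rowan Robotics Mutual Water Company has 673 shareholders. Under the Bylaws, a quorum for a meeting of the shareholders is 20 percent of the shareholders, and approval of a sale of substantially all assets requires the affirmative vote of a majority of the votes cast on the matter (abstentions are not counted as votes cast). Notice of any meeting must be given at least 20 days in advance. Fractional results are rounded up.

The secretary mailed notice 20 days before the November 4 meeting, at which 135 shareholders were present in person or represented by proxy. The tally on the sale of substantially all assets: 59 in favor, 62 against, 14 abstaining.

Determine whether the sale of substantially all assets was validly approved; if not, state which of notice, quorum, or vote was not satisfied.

Invalid — vote requirement not satisfied.

Notice: 20 days given; 20 required. Satisfied.
Quorum: 20% of 673 = 134.60, rounded up to 135; 135 present. Satisfied.
Vote: requires a majority of the votes cast (135 − 14 abstaining = 121); a majority of 121 is 61, so 61 needed; 59 in favor. Not satisfied.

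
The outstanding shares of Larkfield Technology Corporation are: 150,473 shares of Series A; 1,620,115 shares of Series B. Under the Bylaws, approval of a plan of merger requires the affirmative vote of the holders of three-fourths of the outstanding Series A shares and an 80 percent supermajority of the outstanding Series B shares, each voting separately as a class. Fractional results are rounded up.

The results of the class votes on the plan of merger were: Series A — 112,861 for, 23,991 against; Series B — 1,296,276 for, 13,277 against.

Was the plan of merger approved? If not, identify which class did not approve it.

Approved — every class gave the required vote.

Series A: 3/4 of 150473 = 112854.75, rounded up to 112855; 112,855 required, 112,861 in favor — approved.
Series B: 4/5 of 1620115 = 1296092; 1,296,092 required, 1,296,276 in favor — approved.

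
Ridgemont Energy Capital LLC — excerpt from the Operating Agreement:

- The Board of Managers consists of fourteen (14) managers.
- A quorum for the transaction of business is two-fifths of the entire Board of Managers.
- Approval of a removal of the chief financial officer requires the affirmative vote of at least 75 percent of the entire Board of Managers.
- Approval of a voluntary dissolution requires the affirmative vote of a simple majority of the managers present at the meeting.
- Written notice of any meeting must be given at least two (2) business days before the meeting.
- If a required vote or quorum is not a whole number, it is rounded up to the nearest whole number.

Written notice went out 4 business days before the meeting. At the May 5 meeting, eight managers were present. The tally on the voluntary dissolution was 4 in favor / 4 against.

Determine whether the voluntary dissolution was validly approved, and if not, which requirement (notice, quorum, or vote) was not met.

Notice: 4 business days given; 2 required (4 ≥ 2). Satisfied.
Quorum: 8 present; quorum is 6. Satisfied.
Vote: the voluntary dissolution requires a majority of the managers present (8). A majority of 8 is 5, so 5 affirmative votes are needed; 4 voted in favor. Not satisfied.

Invalid — vote requirement not satisfied.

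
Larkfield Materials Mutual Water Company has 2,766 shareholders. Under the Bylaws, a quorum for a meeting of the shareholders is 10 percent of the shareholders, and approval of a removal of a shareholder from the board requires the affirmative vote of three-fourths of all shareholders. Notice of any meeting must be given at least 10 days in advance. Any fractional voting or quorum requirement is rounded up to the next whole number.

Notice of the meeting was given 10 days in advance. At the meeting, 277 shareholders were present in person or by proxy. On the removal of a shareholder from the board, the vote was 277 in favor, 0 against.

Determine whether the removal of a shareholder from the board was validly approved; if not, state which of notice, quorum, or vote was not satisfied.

Notice: 10 days given; 10 required. Satisfied.
Quorum: 10% of 2,766 = 276.60, rounded up to 277; 277 present. Satisfied.
Vote: requires three-fourths of all shareholders (2,766); 3/4 of 2766 = 2074.50, rounded up to 2075, so 2,075 needed; 277 in favor. Not satisfied.

Invalid — vote requirement not satisfied.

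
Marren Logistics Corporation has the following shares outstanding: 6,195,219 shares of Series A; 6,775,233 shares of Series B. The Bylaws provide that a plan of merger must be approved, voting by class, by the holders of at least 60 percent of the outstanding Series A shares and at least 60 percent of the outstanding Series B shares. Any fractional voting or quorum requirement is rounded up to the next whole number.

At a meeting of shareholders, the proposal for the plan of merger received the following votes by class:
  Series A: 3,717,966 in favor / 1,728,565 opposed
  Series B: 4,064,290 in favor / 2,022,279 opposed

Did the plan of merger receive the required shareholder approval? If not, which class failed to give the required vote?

Series A: 3/5 of 6195219 = 3717131.40, rounded up to 3717132; 3,717,132 required, 3,717,966 in favor — approved.
Series B: 3/5 of 6775233 = 4065139.80, rounded up to 4065140; 4,065,140 required, 4,064,290 in favor — not approved.

Not approved — the Series B shares did not give the required vote.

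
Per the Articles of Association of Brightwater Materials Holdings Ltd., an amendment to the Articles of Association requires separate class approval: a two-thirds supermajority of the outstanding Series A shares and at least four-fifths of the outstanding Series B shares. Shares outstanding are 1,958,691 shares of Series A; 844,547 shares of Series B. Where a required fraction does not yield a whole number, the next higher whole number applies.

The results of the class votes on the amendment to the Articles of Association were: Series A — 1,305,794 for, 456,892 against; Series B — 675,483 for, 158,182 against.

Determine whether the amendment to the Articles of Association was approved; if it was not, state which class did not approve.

Not approved — the Series B shares did not give the required vote.

Series A: 2/3 of 1958691 = 1305794; 1,305,794 required, 1,305,794 in favor — approved.
Series B: 4/5 of 844547 = 675637.60, rounded up to 675638; 675,638 required, 675,483 in favor — not approved.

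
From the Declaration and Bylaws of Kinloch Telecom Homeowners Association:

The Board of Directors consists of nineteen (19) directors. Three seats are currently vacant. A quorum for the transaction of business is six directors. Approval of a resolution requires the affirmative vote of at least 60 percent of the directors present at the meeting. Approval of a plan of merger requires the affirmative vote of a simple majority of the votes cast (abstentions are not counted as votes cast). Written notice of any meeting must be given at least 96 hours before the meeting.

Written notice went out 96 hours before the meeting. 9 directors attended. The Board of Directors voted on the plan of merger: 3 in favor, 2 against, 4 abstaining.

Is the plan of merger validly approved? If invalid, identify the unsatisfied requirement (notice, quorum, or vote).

Valid — all requirements satisfied.

Notice: 96 hours given; 96 required (96 ≥ 96). Satisfied.
Quorum: 9 present; quorum is 6. Satisfied.
Vote: the plan of merger requires a majority of the votes cast (9 present − 4 abstaining = 5). A majority of 5 is 3, so 3 affirmative votes are needed; 3 voted in favor. Satisfied.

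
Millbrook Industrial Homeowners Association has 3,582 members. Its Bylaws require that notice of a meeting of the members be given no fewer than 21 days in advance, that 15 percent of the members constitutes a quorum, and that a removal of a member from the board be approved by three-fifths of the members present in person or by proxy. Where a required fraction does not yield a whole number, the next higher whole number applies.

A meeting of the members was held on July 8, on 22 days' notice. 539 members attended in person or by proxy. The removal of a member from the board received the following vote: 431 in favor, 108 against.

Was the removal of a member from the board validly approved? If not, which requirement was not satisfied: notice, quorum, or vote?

Notice: 22 days given; 21 required. Satisfied.
Quorum: 15% of 3,582 = 537.30, rounded up to 538; 539 present. Satisfied.
Vote: requires three-fifths of those present (539); 3/5 of 539 = 323.40, rounded up to 324, so 324 needed; 431 in favor. Satisfied.

Valid — all requirements satisfied.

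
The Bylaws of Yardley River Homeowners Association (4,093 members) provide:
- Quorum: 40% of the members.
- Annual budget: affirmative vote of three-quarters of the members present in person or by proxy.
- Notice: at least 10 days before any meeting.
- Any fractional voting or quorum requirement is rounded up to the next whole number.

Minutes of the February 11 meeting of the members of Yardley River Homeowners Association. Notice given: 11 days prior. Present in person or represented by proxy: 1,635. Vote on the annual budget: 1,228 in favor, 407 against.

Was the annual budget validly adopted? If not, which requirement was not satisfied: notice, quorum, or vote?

Notice: 11 days given; 10 required. Satisfied.
Quorum: 40% of 4,093 = 1,637.20, rounded up to 1,638; 1,635 present. Not satisfied.
Vote: requires three-fourths of those present (1,635); 3/4 of 1635 = 1226.25, rounded up to 1227, so 1,227 needed; 1,228 in favor. Satisfied.

Invalid — quorum requirement not satisfied.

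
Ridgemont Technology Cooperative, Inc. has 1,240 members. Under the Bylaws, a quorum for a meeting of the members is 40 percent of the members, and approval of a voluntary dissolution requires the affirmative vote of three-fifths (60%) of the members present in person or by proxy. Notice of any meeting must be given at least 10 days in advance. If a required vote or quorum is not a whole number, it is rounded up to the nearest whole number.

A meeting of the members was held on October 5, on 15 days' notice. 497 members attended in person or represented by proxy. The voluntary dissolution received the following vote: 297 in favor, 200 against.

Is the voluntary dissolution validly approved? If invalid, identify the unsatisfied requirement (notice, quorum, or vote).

Invalid — vote requirement not satisfied.

Notice: 15 days given; 10 required. Satisfied.
Quorum: 40% of 1,240 = 496; 497 present. Satisfied.
Vote: requires three-fifths of those present (497); 3/5 of 497 = 298.20, rounded up to 299, so 299 needed; 297 in favor. Not satisfied.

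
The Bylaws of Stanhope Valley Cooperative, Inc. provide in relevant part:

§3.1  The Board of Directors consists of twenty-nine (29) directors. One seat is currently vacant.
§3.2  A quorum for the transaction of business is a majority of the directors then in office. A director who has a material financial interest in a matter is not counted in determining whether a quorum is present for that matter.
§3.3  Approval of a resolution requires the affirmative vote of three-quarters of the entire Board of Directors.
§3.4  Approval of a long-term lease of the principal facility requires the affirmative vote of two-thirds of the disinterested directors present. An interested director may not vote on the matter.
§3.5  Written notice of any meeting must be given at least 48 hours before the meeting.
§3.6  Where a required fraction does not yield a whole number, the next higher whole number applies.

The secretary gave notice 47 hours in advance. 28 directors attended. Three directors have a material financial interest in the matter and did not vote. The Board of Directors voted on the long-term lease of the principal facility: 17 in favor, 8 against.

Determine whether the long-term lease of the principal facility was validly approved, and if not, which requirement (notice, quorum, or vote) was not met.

Notice: 47 hours given; 48 required (47 < 48). Not satisfied.
Quorum: 28 present, but the 3 interested directors do not count, leaving 25. Quorum is 15. Satisfied.
Vote: the long-term lease of the principal facility requires two-thirds of the disinterested directors present (28 − 3 = 25). 2/3 of 25 = 16.67, rounded up to 17, so 17 affirmative votes are needed; 17 voted in favor. Satisfied.

Invalid — notice requirement not satisfied.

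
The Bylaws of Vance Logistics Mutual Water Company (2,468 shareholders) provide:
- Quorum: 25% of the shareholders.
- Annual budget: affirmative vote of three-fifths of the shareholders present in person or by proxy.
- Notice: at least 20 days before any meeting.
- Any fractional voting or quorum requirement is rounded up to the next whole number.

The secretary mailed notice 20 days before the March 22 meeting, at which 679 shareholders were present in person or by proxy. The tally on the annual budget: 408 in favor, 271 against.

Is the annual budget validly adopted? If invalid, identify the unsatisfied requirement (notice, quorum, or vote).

Valid — all requirements satisfied.

Notice: 20 days given; 20 required. Satisfied.
Quorum: 25% of 2,468 = 617; 679 present. Satisfied.
Vote: requires three-fifths of those present (679); 3/5 of 679 = 407.40, rounded up to 408, so 408 needed; 408 in favor. Satisfied.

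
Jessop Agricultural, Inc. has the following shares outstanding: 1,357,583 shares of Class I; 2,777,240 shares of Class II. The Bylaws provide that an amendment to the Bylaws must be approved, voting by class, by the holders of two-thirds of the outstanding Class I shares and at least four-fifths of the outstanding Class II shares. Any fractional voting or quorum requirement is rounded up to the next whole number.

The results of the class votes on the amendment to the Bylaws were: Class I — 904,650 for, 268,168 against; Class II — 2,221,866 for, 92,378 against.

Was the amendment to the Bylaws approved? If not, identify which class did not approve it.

Not approved — the Class I shares did not give the required vote.

Class I: 2/3 of 1357583 = 905055.33, rounded up to 905056; 905,056 required, 904,650 in favor — not approved.
Class II: 4/5 of 2777240 = 2221792; 2,221,792 required, 2,221,866 in favor — approved.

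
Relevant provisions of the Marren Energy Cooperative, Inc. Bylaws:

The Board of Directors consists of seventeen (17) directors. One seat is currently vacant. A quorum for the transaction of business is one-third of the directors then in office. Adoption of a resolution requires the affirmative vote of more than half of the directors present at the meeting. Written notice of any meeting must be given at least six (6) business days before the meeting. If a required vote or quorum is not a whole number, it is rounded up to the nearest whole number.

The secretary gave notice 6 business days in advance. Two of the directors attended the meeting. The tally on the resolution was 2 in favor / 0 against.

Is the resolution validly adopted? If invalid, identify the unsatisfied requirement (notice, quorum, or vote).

Invalid — quorum requirement not satisfied.

Notice: 6 business days given; 6 required (6 ≥ 6). Satisfied.
Quorum: 2 present; quorum is 6. Not satisfied.
Vote: the resolution requires a majority of the directors present (2). A majority of 2 is 2, so 2 affirmative votes are needed; 2 voted in favor. Satisfied. (Moot — without a quorum no business can be validly transacted.)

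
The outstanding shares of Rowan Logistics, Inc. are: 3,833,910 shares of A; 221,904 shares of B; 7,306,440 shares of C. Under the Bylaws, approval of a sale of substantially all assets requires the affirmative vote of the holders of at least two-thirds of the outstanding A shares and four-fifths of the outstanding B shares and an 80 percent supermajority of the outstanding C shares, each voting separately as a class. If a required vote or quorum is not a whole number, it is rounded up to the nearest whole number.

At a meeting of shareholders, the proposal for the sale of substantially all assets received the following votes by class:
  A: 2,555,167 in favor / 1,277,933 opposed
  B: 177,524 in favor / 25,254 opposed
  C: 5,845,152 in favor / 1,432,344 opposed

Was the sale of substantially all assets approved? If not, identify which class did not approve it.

Not approved — the A shares did not give the required vote.

A: 2/3 of 3833910 = 2555940; 2,555,940 required, 2,555,167 in favor — not approved.
B: 4/5 of 221904 = 177523.20, rounded up to 177524; 177,524 required, 177,524 in favor — approved.
C: 4/5 of 7306440 = 5845152; 5,845,152 required, 5,845,152 in favor — approved.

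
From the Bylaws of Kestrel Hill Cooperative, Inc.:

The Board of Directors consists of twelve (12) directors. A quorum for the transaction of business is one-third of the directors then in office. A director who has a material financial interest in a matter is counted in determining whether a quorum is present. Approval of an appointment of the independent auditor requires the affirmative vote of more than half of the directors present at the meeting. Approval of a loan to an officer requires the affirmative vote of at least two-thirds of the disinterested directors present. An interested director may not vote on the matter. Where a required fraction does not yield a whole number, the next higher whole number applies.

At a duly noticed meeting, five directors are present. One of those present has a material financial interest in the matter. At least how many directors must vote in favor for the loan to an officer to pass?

3

The loan to an officer requires two-thirds of the disinterested directors present (5 − 1 = 4).
2/3 of 4 = 2.67, rounded up to 3.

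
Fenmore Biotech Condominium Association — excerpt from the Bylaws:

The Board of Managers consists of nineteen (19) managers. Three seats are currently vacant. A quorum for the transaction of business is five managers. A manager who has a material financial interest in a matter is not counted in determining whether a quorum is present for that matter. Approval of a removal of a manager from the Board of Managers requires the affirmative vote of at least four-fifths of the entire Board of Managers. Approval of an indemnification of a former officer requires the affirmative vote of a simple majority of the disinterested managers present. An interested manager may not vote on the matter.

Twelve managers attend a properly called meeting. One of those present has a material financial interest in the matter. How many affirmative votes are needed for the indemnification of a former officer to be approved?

The indemnification of a former officer requires a majority of the disinterested managers present (12 − 1 = 11).
A majority of 11 is 6.

6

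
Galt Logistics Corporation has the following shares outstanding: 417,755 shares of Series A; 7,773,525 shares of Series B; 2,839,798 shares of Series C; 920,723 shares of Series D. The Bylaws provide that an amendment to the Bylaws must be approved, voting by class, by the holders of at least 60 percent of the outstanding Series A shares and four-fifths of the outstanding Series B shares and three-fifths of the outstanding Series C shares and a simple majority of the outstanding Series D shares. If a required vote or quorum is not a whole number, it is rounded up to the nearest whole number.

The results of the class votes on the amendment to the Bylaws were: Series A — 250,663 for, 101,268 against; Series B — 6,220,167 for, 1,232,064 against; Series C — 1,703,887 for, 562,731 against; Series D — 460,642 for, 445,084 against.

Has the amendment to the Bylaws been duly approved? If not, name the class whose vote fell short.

Series A: 3/5 of 417755 = 250653; 250,653 required, 250,663 in favor — approved.
Series B: 4/5 of 7773525 = 6218820; 6,218,820 required, 6,220,167 in favor — approved.
Series C: 3/5 of 2839798 = 1703878.80, rounded up to 1703879; 1,703,879 required, 1,703,887 in favor — approved.
Series D: a majority of 920723 is 460362; 460,362 required, 460,642 in favor — approved.

Approved — every class gave the required vote.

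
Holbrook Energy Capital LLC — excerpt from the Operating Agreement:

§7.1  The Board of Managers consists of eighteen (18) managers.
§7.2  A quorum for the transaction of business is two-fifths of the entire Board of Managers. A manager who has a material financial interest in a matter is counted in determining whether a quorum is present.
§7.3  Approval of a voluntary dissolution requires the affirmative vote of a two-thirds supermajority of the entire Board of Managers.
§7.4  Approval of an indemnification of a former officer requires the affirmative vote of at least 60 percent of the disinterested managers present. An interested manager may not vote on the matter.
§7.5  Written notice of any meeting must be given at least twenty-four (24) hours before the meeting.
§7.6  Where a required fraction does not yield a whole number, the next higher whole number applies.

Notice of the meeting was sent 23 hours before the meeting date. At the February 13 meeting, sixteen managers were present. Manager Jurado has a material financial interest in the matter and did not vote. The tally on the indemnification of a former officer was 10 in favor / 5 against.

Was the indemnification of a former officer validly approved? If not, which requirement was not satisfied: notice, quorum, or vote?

Notice: 23 hours given; 24 required (23 < 24). Not satisfied.
Quorum: 16 present (interested managers count toward quorum); quorum is 8. Satisfied.
Vote: the indemnification of a former officer requires three-fifths of the disinterested managers present (16 − 1 = 15). 3/5 of 15 = 9, so 9 affirmative votes are needed; 10 voted in favor. Satisfied.

Invalid — notice requirement not satisfied.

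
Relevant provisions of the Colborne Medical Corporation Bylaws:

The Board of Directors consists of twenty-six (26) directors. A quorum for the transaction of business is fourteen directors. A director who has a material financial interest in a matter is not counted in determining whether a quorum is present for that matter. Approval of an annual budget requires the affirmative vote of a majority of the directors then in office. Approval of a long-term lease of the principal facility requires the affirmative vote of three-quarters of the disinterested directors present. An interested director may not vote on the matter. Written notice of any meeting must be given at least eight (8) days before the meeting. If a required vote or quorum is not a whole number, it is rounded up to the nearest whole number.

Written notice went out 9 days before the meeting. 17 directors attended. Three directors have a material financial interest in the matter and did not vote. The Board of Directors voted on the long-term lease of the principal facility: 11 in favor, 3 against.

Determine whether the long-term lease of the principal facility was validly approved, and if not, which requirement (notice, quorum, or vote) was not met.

Valid — all requirements satisfied.

Notice: 9 days given; 8 required (9 ≥ 8). Satisfied.
Quorum: 17 present, but the 3 interested directors do not count, leaving 14. Quorum is 14. Satisfied.
Vote: the long-term lease of the principal facility requires three-fourths of the disinterested directors present (17 − 3 = 14). 3/4 of 14 = 10.50, rounded up to 11, so 11 affirmative votes are needed; 11 voted in favor. Satisfied.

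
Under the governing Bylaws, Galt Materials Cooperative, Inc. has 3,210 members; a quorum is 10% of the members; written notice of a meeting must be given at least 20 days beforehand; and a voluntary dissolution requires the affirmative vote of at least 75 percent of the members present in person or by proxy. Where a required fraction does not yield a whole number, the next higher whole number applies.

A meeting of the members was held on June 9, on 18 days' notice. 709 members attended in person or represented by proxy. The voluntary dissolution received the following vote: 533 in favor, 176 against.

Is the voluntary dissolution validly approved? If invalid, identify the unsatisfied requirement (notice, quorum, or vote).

Notice: 18 days given; 20 required. Not satisfied.
Quorum: 10% of 3,210 = 321; 709 present. Satisfied.
Vote: requires three-fourths of those present (709); 3/4 of 709 = 531.75, rounded up to 532, so 532 needed; 533 in favor. Satisfied.

Invalid — notice requirement not satisfied.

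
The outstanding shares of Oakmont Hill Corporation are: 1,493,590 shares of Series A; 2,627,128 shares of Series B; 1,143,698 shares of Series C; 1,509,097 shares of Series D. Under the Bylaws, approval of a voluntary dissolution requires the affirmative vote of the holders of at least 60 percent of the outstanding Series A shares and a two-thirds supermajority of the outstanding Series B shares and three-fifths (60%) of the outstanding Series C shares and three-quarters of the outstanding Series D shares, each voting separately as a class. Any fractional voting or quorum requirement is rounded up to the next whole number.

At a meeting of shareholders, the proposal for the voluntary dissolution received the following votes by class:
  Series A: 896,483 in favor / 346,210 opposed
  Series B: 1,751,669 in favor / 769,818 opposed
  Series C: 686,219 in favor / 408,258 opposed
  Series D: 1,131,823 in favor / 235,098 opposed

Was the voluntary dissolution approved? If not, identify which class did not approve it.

Series A: 3/5 of 1493590 = 896154; 896,154 required, 896,483 in favor — approved.
Series B: 2/3 of 2627128 = 1751418.67, rounded up to 1751419; 1,751,419 required, 1,751,669 in favor — approved.
Series C: 3/5 of 1143698 = 686218.80, rounded up to 686219; 686,219 required, 686,219 in favor — approved.
Series D: 3/4 of 1509097 = 1131822.75, rounded up to 1131823; 1,131,823 required, 1,131,823 in favor — approved.

Approved — every class gave the required vote.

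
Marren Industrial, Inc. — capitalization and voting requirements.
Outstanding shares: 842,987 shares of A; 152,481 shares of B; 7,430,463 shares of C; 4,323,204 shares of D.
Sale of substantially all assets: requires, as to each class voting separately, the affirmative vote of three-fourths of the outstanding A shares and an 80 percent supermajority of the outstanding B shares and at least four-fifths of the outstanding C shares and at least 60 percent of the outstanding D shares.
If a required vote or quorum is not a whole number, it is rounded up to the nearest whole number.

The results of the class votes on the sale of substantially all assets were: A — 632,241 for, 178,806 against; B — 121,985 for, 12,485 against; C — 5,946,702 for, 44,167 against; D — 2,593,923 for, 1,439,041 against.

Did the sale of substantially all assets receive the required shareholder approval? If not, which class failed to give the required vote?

A: 3/4 of 842987 = 632240.25, rounded up to 632241; 632,241 required, 632,241 in favor — approved.
B: 4/5 of 152481 = 121984.80, rounded up to 121985; 121,985 required, 121,985 in favor — approved.
C: 4/5 of 7430463 = 5944370.40, rounded up to 5944371; 5,944,371 required, 5,946,702 in favor — approved.
D: 3/5 of 4323204 = 2593922.40, rounded up to 2593923; 2,593,923 required, 2,593,923 in favor — approved.

Approved — every class gave the required vote.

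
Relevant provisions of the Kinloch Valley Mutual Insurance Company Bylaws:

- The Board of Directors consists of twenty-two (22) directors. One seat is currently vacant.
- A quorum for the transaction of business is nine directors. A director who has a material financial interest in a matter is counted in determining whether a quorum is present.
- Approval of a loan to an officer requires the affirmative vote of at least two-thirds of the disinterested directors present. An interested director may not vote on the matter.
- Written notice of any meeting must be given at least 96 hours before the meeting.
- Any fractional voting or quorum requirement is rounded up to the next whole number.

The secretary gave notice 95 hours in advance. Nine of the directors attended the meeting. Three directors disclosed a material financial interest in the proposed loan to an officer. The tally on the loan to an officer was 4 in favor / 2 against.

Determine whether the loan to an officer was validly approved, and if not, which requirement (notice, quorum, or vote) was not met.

Invalid — notice requirement not satisfied.

Notice: 95 hours given; 96 required (95 < 96). Not satisfied.
Quorum: 9 present (interested directors count toward quorum); quorum is 9. Satisfied.
Vote: the loan to an officer requires two-thirds of the disinterested directors present (9 − 3 = 6). 2/3 of 6 = 4, so 4 affirmative votes are needed; 4 voted in favor. Satisfied.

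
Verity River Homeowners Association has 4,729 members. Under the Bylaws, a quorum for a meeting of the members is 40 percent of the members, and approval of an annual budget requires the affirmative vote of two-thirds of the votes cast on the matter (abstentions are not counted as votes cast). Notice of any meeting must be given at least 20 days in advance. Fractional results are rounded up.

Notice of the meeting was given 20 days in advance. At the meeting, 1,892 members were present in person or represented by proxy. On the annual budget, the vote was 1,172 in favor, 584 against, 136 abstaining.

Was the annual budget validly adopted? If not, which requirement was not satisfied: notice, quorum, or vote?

Notice: 20 days given; 20 required. Satisfied.
Quorum: 40% of 4,729 = 1,891.60, rounded up to 1,892; 1,892 present. Satisfied.
Vote: requires two-thirds of the votes cast (1,892 − 136 abstaining = 1,756); 2/3 of 1756 = 1170.67, rounded up to 1171, so 1,171 needed; 1,172 in favor. Satisfied.

Valid — all requirements satisfied.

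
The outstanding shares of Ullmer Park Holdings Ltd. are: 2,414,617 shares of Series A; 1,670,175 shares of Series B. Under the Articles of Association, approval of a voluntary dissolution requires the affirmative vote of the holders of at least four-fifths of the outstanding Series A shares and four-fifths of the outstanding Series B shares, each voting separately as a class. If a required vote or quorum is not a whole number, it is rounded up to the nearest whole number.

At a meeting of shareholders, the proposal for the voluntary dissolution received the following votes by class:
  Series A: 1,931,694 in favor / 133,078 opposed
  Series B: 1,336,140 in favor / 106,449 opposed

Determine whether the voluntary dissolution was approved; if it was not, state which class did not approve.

Series A: 4/5 of 2414617 = 1931693.60, rounded up to 1931694; 1,931,694 required, 1,931,694 in favor — approved.
Series B: 4/5 of 1670175 = 1336140; 1,336,140 required, 1,336,140 in favor — approved.

Approved — every class gave the required vote.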